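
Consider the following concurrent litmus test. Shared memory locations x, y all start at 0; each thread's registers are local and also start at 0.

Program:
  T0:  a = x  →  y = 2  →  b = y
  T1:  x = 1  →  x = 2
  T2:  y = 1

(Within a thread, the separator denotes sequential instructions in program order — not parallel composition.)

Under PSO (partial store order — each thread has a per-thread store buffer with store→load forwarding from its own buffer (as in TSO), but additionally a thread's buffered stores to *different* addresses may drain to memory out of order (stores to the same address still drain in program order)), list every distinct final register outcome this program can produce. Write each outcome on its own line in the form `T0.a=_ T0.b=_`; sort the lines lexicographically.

T0.a=0 T0.b=1
T0.a=0 T0.b=2
T0.a=1 T0.b=1
T0.a=1 T0.b=2
T0.a=2 T0.b=1
T0.a=2 T0.b=2

outcome vector order: (T0.a,T0.b)
|PSO outcomes| = 6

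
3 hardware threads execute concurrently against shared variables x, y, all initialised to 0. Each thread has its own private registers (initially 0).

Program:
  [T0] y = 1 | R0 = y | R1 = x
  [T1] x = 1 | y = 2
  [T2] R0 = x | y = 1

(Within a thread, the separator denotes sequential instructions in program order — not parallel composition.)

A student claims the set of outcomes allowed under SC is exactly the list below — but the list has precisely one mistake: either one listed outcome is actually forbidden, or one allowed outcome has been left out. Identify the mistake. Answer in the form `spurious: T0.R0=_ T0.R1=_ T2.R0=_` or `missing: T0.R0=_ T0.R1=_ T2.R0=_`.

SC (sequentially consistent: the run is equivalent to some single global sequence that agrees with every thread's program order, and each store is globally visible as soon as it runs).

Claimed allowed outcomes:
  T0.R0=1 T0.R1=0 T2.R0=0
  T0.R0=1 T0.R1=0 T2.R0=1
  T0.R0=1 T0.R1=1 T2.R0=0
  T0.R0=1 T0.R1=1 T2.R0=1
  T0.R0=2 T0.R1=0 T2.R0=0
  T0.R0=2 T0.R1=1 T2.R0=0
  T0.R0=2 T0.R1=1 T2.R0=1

outcome vector order: (T0.R0,T0.R1,T2.R0)
SC (6): 1/0/0 1/0/1 1/1/0 1/1/1 2/1/0 2/1/1
claimed∖SC = {2/0/0}

spurious: T0.R0=2 T0.R1=0 T2.R0=0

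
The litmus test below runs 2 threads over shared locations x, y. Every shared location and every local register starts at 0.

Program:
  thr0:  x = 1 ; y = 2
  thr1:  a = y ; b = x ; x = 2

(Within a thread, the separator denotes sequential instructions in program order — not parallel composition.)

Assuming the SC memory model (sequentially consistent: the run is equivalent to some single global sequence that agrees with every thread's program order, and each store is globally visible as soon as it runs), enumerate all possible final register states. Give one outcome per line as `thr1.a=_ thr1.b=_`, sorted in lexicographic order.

outcome vector order: (thr1.a,thr1.b)
|SC outcomes| = 3

thr1.a=0 thr1.b=0
thr1.a=0 thr1.b=1
thr1.a=2 thr1.b=1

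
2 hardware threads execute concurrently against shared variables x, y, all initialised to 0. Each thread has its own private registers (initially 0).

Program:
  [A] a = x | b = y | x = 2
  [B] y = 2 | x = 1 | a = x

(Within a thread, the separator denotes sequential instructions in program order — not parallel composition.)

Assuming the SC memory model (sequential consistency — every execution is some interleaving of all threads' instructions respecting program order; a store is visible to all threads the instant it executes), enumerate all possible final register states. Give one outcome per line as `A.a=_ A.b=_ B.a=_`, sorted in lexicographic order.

outcome vector order: (A.a,A.b,B.a)
|SC outcomes| = 6

A.a=0 A.b=0 B.a=1
A.a=0 A.b=0 B.a=2
A.a=0 A.b=2 B.a=1
A.a=0 A.b=2 B.a=2
A.a=1 A.b=2 B.a=1
A.a=1 A.b=2 B.a=2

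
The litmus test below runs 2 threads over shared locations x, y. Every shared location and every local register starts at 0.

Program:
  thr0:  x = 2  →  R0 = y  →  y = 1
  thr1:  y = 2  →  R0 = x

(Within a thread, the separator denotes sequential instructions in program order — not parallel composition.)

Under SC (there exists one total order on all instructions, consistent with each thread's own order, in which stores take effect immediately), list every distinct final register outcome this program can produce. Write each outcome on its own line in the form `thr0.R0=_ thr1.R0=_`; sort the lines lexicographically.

thr0.R0=0 thr1.R0=2
thr0.R0=2 thr1.R0=0
thr0.R0=2 thr1.R0=2

outcome vector order: (thr0.R0,thr1.R0)
|SC outcomes| = 3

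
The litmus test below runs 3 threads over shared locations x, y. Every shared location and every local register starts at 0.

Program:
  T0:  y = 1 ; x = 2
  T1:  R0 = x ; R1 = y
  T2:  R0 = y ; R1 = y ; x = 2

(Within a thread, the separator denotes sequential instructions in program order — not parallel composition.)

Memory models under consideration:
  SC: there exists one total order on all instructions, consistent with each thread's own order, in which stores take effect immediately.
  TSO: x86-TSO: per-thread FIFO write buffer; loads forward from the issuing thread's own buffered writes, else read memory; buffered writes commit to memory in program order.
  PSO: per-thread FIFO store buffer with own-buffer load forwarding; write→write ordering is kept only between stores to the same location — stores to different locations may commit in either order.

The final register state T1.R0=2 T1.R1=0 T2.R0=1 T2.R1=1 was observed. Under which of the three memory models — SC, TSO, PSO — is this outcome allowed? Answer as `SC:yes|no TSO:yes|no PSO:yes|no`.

outcome vector order: (T1.R0,T1.R1,T2.R0,T2.R1)
SC: 10 outcomes — {0/0/0/0, 0/0/0/1, 0/0/1/1, 0/1/0/0, 0/1/0/1, 0/1/1/1, 2/0/0/0, 2/1/0/0, 2/1/0/1, 2/1/1/1}
TSO: 10 outcomes — {0/0/0/0, 0/0/0/1, 0/0/1/1, 0/1/0/0, 0/1/0/1, 0/1/1/1, 2/0/0/0, 2/1/0/0, 2/1/0/1, 2/1/1/1}
PSO: 12 outcomes — {0/0/0/0, 0/0/0/1, 0/0/1/1, 0/1/0/0, 0/1/0/1, 0/1/1/1, 2/0/0/0, 2/0/0/1, 2/0/1/1, 2/1/0/0, 2/1/0/1, 2/1/1/1}
target 2/0/1/1 ∈ {PSO}

SC:no TSO:no PSO:yes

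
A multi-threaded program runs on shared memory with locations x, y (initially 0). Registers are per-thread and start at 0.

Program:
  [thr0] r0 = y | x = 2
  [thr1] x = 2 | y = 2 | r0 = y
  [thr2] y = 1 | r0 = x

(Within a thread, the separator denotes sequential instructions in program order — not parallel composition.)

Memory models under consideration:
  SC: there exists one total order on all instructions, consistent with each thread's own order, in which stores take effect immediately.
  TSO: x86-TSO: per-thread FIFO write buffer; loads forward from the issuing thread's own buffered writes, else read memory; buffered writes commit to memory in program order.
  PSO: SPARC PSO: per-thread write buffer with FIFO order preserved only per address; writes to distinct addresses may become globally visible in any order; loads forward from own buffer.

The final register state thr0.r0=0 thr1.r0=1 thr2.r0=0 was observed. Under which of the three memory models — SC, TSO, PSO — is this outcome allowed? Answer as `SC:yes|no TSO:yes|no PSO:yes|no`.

SC:no TSO:yes PSO:yes

outcome vector order: (thr0.r0,thr1.r0,thr2.r0)
SC: 9 outcomes — {<0 1 2>, <0 2 0>, <0 2 2>, <1 1 2>, <1 2 0>, <1 2 2>, <2 1 2>, <2 2 0>, <2 2 2>}
TSO: 12 outcomes — {<0 1 0>, <0 1 2>, <0 2 0>, <0 2 2>, <1 1 0>, <1 1 2>, <1 2 0>, <1 2 2>, <2 1 0>, <2 1 2>, <2 2 0>, <2 2 2>}
PSO: 12 outcomes — {<0 1 0>, <0 1 2>, <0 2 0>, <0 2 2>, <1 1 0>, <1 1 2>, <1 2 0>, <1 2 2>, <2 1 0>, <2 1 2>, <2 2 0>, <2 2 2>}
target <0 1 0> ∈ {TSO,PSO}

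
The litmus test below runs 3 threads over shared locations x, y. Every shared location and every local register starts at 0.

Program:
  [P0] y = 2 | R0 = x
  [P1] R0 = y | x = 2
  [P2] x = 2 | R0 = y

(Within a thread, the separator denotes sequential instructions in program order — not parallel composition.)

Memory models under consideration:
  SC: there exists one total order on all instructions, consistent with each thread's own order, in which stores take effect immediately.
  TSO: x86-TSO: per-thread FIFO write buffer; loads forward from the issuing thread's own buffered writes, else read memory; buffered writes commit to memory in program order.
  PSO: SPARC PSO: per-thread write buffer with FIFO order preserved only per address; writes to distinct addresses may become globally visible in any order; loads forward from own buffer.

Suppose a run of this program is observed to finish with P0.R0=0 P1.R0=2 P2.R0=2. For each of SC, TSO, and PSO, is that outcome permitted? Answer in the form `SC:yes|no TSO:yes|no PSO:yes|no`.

outcome vector order: (P0.R0,P1.R0,P2.R0)
SC: 6 outcomes — {0/0/2, 0/2/2, 2/0/0, 2/0/2, 2/2/0, 2/2/2}
TSO: 8 outcomes — {0/0/0, 0/0/2, 0/2/0, 0/2/2, 2/0/0, 2/0/2, 2/2/0, 2/2/2}
PSO: 8 outcomes — {0/0/0, 0/0/2, 0/2/0, 0/2/2, 2/0/0, 2/0/2, 2/2/0, 2/2/2}
target 0/2/2 ∈ {SC,TSO,PSO}

SC:yes TSO:yes PSO:yes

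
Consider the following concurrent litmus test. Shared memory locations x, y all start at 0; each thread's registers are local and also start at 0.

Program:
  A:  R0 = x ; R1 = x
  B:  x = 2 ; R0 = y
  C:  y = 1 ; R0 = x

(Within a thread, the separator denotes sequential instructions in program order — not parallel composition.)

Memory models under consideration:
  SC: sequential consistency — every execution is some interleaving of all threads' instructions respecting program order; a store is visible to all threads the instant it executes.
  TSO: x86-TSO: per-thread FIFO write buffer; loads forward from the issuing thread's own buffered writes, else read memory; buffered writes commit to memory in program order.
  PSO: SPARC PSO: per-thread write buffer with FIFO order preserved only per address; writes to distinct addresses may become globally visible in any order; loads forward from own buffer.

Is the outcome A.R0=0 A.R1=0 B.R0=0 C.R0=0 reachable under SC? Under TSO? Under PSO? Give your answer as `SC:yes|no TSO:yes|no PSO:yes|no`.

outcome vector order: (A.R0,A.R1,B.R0,C.R0)
SC: 9 outcomes — {0002, 0010, 0012, 0202, 0210, 0212, 2202, 2210, 2212}
TSO: 12 outcomes — {0000, 0002, 0010, 0012, 0200, 0202, 0210, 0212, 2200, 2202, 2210, 2212}
PSO: 12 outcomes — {0000, 0002, 0010, 0012, 0200, 0202, 0210, 0212, 2200, 2202, 2210, 2212}
target 0000 ∈ {TSO,PSO}

SC:no TSO:yes PSO:yes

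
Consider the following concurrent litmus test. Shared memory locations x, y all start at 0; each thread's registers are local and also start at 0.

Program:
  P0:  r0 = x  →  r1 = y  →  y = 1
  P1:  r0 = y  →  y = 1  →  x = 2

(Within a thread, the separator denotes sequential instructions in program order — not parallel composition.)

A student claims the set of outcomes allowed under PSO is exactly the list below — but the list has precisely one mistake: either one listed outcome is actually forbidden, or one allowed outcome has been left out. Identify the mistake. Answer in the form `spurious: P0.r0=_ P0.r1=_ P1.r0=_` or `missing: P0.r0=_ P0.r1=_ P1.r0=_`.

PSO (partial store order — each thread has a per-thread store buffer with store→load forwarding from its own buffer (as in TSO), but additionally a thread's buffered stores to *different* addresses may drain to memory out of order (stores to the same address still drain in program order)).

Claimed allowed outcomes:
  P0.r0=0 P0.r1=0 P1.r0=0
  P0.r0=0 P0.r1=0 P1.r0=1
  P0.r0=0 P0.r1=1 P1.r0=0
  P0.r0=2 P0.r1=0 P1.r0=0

missing: P0.r0=2 P0.r1=1 P1.r0=0

outcome vector order: (P0.r0,P0.r1,P1.r0)
under PSO → (0,0,0) (0,0,1) (0,1,0) (2,0,0) (2,1,0)
PSO∖claimed = {(2,1,0)}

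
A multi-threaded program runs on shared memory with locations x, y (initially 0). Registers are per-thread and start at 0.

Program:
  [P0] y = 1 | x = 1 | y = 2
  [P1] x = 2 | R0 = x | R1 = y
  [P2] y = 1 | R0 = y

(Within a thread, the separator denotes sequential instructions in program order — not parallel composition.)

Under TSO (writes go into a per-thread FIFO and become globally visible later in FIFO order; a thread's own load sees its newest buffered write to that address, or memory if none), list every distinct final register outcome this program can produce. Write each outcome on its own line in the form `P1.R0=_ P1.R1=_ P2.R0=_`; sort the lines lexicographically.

outcome vector order: (P1.R0,P1.R1,P2.R0)
|TSO outcomes| = 10

P1.R0=1 P1.R1=1 P2.R0=1
P1.R0=1 P1.R1=1 P2.R0=2
P1.R0=1 P1.R1=2 P2.R0=1
P1.R0=1 P1.R1=2 P2.R0=2
P1.R0=2 P1.R1=0 P2.R0=1
P1.R0=2 P1.R1=0 P2.R0=2
P1.R0=2 P1.R1=1 P2.R0=1
P1.R0=2 P1.R1=1 P2.R0=2
P1.R0=2 P1.R1=2 P2.R0=1
P1.R0=2 P1.R1=2 P2.R0=2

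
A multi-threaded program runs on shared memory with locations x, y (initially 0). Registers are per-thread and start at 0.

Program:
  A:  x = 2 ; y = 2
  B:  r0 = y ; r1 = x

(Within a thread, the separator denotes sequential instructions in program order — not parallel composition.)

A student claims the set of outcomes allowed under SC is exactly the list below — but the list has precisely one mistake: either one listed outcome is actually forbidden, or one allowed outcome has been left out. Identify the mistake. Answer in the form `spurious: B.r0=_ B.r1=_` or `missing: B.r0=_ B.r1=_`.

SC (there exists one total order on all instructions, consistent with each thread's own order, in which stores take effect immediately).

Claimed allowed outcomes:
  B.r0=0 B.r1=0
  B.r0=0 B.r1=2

outcome vector order: (B.r0,B.r1)
under SC → 00; 02; 22
SC∖claimed = {22}

missing: B.r0=2 B.r1=2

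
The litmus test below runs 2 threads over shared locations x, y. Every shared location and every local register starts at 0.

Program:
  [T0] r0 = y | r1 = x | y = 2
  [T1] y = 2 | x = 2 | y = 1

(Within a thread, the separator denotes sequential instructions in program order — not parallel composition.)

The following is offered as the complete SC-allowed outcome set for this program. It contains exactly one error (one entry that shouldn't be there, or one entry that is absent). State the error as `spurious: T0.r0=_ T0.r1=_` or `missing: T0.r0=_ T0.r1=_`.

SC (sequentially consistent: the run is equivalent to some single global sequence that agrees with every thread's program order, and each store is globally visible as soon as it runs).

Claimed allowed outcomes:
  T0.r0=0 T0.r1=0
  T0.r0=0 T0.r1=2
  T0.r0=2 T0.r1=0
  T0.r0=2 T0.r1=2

missing: T0.r0=1 T0.r1=2

outcome vector order: (T0.r0,T0.r1)
SC: 5 outcomes — {0/0, 0/2, 1/2, 2/0, 2/2}
SC∖claimed = {1/2}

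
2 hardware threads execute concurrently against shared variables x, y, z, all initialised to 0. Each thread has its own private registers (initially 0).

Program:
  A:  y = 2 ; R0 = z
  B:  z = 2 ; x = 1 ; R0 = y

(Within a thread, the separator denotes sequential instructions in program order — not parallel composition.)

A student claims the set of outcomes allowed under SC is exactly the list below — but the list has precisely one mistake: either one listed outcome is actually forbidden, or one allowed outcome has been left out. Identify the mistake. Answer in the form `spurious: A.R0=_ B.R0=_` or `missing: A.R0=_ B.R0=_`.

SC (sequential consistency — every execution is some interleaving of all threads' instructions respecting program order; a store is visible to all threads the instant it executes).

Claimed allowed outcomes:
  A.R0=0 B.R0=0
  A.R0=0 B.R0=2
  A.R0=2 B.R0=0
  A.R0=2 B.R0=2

spurious: A.R0=0 B.R0=0

outcome vector order: (A.R0,B.R0)
[SC] allowed = {<0 2>, <2 0>, <2 2>}
claimed∖SC = {<0 0>}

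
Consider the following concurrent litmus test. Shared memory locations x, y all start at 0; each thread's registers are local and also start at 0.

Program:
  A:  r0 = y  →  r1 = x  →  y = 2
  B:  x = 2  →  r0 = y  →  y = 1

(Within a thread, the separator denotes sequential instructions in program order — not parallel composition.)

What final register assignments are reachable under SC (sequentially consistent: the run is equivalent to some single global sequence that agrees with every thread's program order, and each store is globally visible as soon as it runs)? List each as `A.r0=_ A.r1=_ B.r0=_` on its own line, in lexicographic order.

A.r0=0 A.r1=0 B.r0=0
A.r0=0 A.r1=0 B.r0=2
A.r0=0 A.r1=2 B.r0=0
A.r0=0 A.r1=2 B.r0=2
A.r0=1 A.r1=2 B.r0=0

outcome vector order: (A.r0,A.r1,B.r0)
|SC outcomes| = 5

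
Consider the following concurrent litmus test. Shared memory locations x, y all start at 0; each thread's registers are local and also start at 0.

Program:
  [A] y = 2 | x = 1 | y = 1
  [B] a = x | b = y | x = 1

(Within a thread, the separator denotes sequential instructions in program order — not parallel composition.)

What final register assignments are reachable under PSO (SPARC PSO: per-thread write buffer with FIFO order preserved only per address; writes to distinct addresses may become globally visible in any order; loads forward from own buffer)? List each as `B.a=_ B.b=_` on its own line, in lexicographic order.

B.a=0 B.b=0
B.a=0 B.b=1
B.a=0 B.b=2
B.a=1 B.b=0
B.a=1 B.b=1
B.a=1 B.b=2

outcome vector order: (B.a,B.b)
|PSO outcomes| = 6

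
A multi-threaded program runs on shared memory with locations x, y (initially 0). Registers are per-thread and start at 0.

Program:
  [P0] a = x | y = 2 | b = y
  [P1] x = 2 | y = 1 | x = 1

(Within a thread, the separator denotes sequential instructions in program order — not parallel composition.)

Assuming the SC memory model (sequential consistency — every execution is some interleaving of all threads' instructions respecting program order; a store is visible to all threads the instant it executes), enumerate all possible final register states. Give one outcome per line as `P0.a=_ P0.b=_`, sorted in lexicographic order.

outcome vector order: (P0.a,P0.b)
|SC outcomes| = 5

P0.a=0 P0.b=1
P0.a=0 P0.b=2
P0.a=1 P0.b=2
P0.a=2 P0.b=1
P0.a=2 P0.b=2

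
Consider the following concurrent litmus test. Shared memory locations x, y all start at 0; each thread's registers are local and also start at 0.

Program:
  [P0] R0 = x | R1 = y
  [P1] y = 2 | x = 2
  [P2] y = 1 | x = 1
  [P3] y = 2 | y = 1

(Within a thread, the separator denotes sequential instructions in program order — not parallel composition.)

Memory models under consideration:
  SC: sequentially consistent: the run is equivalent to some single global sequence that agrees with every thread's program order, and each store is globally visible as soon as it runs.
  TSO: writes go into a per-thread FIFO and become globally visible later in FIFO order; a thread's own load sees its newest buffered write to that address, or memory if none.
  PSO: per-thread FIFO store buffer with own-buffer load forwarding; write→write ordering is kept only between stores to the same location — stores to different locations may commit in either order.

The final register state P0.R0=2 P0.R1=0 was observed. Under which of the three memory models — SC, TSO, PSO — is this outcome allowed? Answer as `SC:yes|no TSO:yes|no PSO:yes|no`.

SC:no TSO:no PSO:yes

outcome vector order: (P0.R0,P0.R1)
SC: 7 outcomes — {(0,0), (0,1), (0,2), (1,1), (1,2), (2,1), (2,2)}
TSO: 7 outcomes — {(0,0), (0,1), (0,2), (1,1), (1,2), (2,1), (2,2)}
PSO: 9 outcomes — {(0,0), (0,1), (0,2), (1,0), (1,1), (1,2), (2,0), (2,1), (2,2)}
target (2,0) ∈ {PSO}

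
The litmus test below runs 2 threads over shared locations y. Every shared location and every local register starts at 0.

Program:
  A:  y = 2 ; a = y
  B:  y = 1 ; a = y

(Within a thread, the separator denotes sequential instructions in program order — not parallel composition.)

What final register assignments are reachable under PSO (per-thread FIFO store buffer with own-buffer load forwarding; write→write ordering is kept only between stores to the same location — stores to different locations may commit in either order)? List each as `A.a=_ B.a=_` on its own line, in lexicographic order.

A.a=1 B.a=1
A.a=2 B.a=1
A.a=2 B.a=2

outcome vector order: (A.a,B.a)
|PSO outcomes| = 3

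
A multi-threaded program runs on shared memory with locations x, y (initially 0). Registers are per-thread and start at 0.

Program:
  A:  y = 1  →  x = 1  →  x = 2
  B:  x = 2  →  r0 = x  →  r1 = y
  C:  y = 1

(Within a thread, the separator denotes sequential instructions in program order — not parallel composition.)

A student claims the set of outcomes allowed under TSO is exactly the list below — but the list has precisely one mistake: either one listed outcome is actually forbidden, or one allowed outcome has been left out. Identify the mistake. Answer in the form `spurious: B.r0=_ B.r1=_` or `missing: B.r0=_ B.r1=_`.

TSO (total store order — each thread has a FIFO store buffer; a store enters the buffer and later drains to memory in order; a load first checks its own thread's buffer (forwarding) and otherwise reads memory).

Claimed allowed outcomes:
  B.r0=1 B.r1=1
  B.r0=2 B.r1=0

missing: B.r0=2 B.r1=1

outcome vector order: (B.r0,B.r1)
TSO: 3 outcomes — {1/1; 2/0; 2/1}
TSO∖claimed = {2/1}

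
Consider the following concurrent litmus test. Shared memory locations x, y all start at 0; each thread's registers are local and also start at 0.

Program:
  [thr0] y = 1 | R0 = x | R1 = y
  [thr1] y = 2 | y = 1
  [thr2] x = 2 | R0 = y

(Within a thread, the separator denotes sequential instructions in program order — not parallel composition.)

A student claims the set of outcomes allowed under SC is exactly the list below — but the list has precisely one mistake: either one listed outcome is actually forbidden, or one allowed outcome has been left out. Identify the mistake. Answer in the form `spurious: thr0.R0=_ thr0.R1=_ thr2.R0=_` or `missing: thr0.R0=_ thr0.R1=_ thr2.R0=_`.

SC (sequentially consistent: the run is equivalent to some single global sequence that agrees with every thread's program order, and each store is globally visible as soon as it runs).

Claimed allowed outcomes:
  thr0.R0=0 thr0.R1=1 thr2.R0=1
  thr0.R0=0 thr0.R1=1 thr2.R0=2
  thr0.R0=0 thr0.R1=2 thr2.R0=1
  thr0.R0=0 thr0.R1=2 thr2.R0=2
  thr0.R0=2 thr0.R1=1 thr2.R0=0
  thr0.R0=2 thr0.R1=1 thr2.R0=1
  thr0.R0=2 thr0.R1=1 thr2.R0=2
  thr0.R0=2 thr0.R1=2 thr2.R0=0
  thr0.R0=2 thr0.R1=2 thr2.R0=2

outcome vector order: (thr0.R0,thr0.R1,thr2.R0)
[SC] allowed = {<0 1 1>, <0 1 2>, <0 2 1>, <0 2 2>, <2 1 0>, <2 1 1>, <2 1 2>, <2 2 0>, <2 2 1>, <2 2 2>}
SC∖claimed = {<2 2 1>}

missing: thr0.R0=2 thr0.R1=2 thr2.R0=1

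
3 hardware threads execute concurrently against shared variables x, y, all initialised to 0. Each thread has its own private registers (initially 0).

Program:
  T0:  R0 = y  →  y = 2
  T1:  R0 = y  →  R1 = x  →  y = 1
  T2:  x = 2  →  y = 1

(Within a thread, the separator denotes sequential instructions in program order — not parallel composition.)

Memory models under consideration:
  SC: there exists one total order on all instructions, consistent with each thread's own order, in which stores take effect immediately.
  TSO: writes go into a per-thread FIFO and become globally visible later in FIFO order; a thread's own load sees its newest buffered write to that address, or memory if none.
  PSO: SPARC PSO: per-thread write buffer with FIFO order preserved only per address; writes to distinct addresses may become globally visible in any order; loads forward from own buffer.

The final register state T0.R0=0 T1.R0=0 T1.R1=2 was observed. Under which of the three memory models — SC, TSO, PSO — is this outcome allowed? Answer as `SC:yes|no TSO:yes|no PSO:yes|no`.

SC:yes TSO:yes PSO:yes

outcome vector order: (T0.R0,T1.R0,T1.R1)
under SC → 0/0/0; 0/0/2; 0/1/2; 0/2/0; 0/2/2; 1/0/0; 1/0/2; 1/1/2; 1/2/2
under TSO → 0/0/0; 0/0/2; 0/1/2; 0/2/0; 0/2/2; 1/0/0; 1/0/2; 1/1/2; 1/2/2
under PSO → 0/0/0; 0/0/2; 0/1/0; 0/1/2; 0/2/0; 0/2/2; 1/0/0; 1/0/2; 1/1/0; 1/1/2; 1/2/0; 1/2/2
target 0/0/2 ∈ {SC,TSO,PSO}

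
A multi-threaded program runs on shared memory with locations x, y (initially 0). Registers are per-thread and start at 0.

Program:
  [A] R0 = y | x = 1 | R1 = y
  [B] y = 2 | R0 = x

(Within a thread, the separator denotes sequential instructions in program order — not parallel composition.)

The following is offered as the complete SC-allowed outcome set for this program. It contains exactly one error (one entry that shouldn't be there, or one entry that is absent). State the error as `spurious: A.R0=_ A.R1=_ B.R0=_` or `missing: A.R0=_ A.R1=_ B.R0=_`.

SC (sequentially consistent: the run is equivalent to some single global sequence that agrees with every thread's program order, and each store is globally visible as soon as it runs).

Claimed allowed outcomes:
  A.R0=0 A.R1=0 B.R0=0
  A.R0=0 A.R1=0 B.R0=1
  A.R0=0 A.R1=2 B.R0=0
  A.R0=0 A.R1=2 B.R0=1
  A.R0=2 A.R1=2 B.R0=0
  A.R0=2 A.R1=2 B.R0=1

spurious: A.R0=0 A.R1=0 B.R0=0

outcome vector order: (A.R0,A.R1,B.R0)
SC: 5 outcomes — {001, 020, 021, 220, 221}
claimed∖SC = {000}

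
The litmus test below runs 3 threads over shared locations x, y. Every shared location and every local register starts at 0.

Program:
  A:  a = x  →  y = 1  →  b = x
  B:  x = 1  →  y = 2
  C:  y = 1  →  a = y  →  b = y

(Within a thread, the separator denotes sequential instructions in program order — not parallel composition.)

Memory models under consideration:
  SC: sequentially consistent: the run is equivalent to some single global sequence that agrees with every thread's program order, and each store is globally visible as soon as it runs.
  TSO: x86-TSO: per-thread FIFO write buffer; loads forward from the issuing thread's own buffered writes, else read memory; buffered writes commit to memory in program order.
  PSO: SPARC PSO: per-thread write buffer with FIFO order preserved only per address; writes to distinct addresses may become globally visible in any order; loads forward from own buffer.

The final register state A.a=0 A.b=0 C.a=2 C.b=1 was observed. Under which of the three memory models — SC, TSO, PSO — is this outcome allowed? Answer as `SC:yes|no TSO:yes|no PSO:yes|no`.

SC:no TSO:yes PSO:yes

outcome vector order: (A.a,A.b,C.a,C.b)
under SC → <0 0 1 1>; <0 0 1 2>; <0 0 2 2>; <0 1 1 1>; <0 1 1 2>; <0 1 2 1>; <0 1 2 2>; <1 1 1 1>; <1 1 1 2>; <1 1 2 1>; <1 1 2 2>
under TSO → <0 0 1 1>; <0 0 1 2>; <0 0 2 1>; <0 0 2 2>; <0 1 1 1>; <0 1 1 2>; <0 1 2 1>; <0 1 2 2>; <1 1 1 1>; <1 1 1 2>; <1 1 2 1>; <1 1 2 2>
under PSO → <0 0 1 1>; <0 0 1 2>; <0 0 2 1>; <0 0 2 2>; <0 1 1 1>; <0 1 1 2>; <0 1 2 1>; <0 1 2 2>; <1 1 1 1>; <1 1 1 2>; <1 1 2 1>; <1 1 2 2>
target <0 0 2 1> ∈ {TSO,PSO}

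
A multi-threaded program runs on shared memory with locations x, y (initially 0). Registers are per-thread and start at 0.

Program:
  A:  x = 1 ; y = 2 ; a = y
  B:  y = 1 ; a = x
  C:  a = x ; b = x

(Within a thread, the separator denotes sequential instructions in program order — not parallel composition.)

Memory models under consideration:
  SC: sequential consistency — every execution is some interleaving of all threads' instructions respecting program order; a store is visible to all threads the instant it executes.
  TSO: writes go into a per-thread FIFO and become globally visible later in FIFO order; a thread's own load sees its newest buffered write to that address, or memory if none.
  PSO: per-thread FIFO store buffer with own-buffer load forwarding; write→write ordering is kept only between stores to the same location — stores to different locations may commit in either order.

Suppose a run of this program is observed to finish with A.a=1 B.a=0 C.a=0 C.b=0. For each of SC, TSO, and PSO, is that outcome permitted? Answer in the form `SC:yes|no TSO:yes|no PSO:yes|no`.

outcome vector order: (A.a,B.a,C.a,C.b)
SC: 9 outcomes — {(1,1,0,0); (1,1,0,1); (1,1,1,1); (2,0,0,0); (2,0,0,1); (2,0,1,1); (2,1,0,0); (2,1,0,1); (2,1,1,1)}
TSO: 12 outcomes — {(1,0,0,0); (1,0,0,1); (1,0,1,1); (1,1,0,0); (1,1,0,1); (1,1,1,1); (2,0,0,0); (2,0,0,1); (2,0,1,1); (2,1,0,0); (2,1,0,1); (2,1,1,1)}
PSO: 12 outcomes — {(1,0,0,0); (1,0,0,1); (1,0,1,1); (1,1,0,0); (1,1,0,1); (1,1,1,1); (2,0,0,0); (2,0,0,1); (2,0,1,1); (2,1,0,0); (2,1,0,1); (2,1,1,1)}
target (1,0,0,0) ∈ {TSO,PSO}

SC:no TSO:yes PSO:yes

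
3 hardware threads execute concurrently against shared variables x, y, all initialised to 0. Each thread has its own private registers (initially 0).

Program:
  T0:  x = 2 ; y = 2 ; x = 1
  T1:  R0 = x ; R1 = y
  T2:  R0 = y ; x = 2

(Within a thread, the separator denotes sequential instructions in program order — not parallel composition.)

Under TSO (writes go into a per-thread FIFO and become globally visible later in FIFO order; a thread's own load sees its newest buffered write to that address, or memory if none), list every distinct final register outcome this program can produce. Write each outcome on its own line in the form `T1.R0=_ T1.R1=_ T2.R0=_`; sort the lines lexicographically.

outcome vector order: (T1.R0,T1.R1,T2.R0)
|TSO outcomes| = 10

T1.R0=0 T1.R1=0 T2.R0=0
T1.R0=0 T1.R1=0 T2.R0=2
T1.R0=0 T1.R1=2 T2.R0=0
T1.R0=0 T1.R1=2 T2.R0=2
T1.R0=1 T1.R1=2 T2.R0=0
T1.R0=1 T1.R1=2 T2.R0=2
T1.R0=2 T1.R1=0 T2.R0=0
T1.R0=2 T1.R1=0 T2.R0=2
T1.R0=2 T1.R1=2 T2.R0=0
T1.R0=2 T1.R1=2 T2.R0=2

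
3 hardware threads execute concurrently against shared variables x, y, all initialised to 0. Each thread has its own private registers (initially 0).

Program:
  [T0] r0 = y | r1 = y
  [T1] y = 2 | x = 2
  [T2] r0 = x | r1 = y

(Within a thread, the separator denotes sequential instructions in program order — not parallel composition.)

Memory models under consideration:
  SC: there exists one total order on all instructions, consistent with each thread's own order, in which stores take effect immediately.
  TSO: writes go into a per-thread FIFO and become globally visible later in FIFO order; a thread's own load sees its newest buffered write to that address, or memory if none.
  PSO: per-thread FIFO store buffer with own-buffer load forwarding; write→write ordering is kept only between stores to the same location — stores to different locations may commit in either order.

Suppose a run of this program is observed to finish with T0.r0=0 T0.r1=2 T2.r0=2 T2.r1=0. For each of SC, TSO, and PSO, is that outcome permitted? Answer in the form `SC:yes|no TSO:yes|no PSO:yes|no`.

SC:no TSO:no PSO:yes

outcome vector order: (T0.r0,T0.r1,T2.r0,T2.r1)
SC (9): (0,0,0,0), (0,0,0,2), (0,0,2,2), (0,2,0,0), (0,2,0,2), (0,2,2,2), (2,2,0,0), (2,2,0,2), (2,2,2,2)
TSO (9): (0,0,0,0), (0,0,0,2), (0,0,2,2), (0,2,0,0), (0,2,0,2), (0,2,2,2), (2,2,0,0), (2,2,0,2), (2,2,2,2)
PSO (12): (0,0,0,0), (0,0,0,2), (0,0,2,0), (0,0,2,2), (0,2,0,0), (0,2,0,2), (0,2,2,0), (0,2,2,2), (2,2,0,0), (2,2,0,2), (2,2,2,0), (2,2,2,2)
target (0,2,2,0) ∈ {PSO}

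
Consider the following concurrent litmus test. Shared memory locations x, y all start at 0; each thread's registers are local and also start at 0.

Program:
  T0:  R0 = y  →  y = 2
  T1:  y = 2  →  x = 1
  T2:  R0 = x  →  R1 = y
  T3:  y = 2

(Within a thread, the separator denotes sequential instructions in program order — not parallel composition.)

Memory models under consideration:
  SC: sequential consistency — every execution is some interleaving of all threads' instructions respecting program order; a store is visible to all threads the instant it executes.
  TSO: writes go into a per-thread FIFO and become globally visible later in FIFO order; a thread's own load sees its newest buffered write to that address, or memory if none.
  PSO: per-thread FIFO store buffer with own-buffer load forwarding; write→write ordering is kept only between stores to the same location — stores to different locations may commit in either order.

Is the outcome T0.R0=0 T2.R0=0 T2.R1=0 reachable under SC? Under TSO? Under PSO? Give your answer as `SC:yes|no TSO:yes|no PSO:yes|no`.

outcome vector order: (T0.R0,T2.R0,T2.R1)
[SC] allowed = {000; 002; 012; 200; 202; 212}
[TSO] allowed = {000; 002; 012; 200; 202; 212}
[PSO] allowed = {000; 002; 010; 012; 200; 202; 210; 212}
target 000 ∈ {SC,TSO,PSO}

SC:yes TSO:yes PSO:yes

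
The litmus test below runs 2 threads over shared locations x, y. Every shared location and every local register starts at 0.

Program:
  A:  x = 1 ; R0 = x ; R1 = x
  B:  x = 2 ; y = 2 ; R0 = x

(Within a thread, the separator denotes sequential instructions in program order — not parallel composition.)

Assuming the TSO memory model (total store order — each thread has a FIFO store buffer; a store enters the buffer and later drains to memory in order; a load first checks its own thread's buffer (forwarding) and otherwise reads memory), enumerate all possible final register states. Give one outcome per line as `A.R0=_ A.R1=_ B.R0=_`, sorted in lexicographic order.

outcome vector order: (A.R0,A.R1,B.R0)
|TSO outcomes| = 4

A.R0=1 A.R1=1 B.R0=1
A.R0=1 A.R1=1 B.R0=2
A.R0=1 A.R1=2 B.R0=2
A.R0=2 A.R1=2 B.R0=2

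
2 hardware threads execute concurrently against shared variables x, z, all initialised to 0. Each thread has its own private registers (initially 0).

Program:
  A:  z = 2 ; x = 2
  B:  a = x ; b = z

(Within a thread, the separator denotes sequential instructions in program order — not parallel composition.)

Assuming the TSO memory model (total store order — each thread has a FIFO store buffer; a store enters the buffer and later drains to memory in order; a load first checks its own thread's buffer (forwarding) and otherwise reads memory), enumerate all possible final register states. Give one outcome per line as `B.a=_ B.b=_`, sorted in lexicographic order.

B.a=0 B.b=0
B.a=0 B.b=2
B.a=2 B.b=2

outcome vector order: (B.a,B.b)
|TSO outcomes| = 3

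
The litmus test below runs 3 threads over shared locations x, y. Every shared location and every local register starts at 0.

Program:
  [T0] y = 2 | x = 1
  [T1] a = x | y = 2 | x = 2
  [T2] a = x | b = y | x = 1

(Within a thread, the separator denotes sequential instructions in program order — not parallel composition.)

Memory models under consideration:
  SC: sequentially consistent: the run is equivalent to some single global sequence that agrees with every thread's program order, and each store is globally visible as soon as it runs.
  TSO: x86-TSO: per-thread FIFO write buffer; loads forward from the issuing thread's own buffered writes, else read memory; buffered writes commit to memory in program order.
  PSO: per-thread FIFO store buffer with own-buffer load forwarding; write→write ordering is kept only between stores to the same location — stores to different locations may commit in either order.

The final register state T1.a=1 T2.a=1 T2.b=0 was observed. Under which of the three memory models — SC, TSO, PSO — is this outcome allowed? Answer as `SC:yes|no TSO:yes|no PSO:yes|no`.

SC:no TSO:no PSO:yes

outcome vector order: (T1.a,T2.a,T2.b)
under SC → 000, 002, 012, 022, 100, 102, 112, 122
under TSO → 000, 002, 012, 022, 100, 102, 112, 122
under PSO → 000, 002, 010, 012, 020, 022, 100, 102, 110, 112, 120, 122
target 110 ∈ {PSO}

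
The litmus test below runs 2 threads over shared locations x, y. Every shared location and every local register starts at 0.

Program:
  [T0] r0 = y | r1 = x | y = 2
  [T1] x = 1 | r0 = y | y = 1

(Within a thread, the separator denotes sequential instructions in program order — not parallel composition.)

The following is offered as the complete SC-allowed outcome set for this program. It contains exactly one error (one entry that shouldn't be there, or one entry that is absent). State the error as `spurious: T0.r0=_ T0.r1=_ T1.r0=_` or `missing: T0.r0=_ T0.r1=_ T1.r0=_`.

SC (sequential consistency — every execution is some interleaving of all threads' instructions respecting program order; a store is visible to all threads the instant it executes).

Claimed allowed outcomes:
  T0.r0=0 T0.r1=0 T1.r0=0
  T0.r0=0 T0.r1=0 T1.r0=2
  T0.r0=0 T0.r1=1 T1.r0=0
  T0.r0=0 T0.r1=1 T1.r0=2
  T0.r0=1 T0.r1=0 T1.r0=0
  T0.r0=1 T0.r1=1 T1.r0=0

outcome vector order: (T0.r0,T0.r1,T1.r0)
[SC] allowed = {(0,0,0) (0,0,2) (0,1,0) (0,1,2) (1,1,0)}
claimed∖SC = {(1,0,0)}

spurious: T0.r0=1 T0.r1=0 T1.r0=0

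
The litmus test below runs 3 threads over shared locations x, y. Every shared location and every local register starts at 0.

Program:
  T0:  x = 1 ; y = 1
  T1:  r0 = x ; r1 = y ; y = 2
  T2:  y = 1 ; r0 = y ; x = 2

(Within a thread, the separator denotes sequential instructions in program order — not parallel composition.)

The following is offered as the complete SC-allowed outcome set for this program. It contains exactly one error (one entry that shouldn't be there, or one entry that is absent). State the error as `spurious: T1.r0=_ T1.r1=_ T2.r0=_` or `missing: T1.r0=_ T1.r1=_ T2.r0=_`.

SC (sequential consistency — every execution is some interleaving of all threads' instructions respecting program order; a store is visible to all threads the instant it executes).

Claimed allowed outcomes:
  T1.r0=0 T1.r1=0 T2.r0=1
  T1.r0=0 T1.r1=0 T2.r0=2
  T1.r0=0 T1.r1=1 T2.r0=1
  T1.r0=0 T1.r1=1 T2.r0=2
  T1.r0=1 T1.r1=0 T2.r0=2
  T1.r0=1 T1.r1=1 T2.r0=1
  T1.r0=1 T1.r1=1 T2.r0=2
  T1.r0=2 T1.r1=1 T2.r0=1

outcome vector order: (T1.r0,T1.r1,T2.r0)
[SC] allowed = {<0 0 1>, <0 0 2>, <0 1 1>, <0 1 2>, <1 0 1>, <1 0 2>, <1 1 1>, <1 1 2>, <2 1 1>}
SC∖claimed = {<1 0 1>}

missing: T1.r0=1 T1.r1=0 T2.r0=1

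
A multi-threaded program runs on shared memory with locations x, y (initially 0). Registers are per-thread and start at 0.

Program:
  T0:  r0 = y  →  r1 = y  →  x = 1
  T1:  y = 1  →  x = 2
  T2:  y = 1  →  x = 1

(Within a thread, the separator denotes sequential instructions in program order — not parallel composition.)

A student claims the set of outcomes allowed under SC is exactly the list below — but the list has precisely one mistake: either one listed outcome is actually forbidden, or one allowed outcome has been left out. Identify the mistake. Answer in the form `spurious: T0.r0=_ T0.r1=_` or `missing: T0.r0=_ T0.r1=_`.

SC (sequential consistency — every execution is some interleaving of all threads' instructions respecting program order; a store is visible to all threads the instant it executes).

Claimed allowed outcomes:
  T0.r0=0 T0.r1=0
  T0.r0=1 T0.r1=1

missing: T0.r0=0 T0.r1=1

outcome vector order: (T0.r0,T0.r1)
SC (3): <0 0>; <0 1>; <1 1>
SC∖claimed = {<0 1>}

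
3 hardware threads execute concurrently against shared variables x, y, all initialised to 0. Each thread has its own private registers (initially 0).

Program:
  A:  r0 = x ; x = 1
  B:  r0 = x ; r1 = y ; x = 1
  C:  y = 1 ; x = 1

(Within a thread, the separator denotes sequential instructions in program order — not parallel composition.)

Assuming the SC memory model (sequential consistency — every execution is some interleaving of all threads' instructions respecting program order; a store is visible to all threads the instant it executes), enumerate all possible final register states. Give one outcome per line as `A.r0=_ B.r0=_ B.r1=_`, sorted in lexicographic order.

outcome vector order: (A.r0,B.r0,B.r1)
|SC outcomes| = 7

A.r0=0 B.r0=0 B.r1=0
A.r0=0 B.r0=0 B.r1=1
A.r0=0 B.r0=1 B.r1=0
A.r0=0 B.r0=1 B.r1=1
A.r0=1 B.r0=0 B.r1=0
A.r0=1 B.r0=0 B.r1=1
A.r0=1 B.r0=1 B.r1=1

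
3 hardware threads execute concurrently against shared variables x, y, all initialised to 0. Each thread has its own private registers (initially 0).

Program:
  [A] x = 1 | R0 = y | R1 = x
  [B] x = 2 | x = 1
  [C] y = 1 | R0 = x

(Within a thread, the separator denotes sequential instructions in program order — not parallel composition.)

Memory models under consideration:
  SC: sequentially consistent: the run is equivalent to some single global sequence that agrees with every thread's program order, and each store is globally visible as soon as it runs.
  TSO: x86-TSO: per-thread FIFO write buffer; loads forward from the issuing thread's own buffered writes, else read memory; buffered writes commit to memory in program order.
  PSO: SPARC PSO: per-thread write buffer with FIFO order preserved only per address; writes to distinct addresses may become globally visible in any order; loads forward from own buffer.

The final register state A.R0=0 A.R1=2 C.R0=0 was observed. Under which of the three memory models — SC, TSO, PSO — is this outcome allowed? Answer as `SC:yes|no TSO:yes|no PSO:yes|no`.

outcome vector order: (A.R0,A.R1,C.R0)
[SC] allowed = {0/1/1, 0/1/2, 0/2/1, 0/2/2, 1/1/0, 1/1/1, 1/1/2, 1/2/0, 1/2/1, 1/2/2}
[TSO] allowed = {0/1/0, 0/1/1, 0/1/2, 0/2/0, 0/2/1, 0/2/2, 1/1/0, 1/1/1, 1/1/2, 1/2/0, 1/2/1, 1/2/2}
[PSO] allowed = {0/1/0, 0/1/1, 0/1/2, 0/2/0, 0/2/1, 0/2/2, 1/1/0, 1/1/1, 1/1/2, 1/2/0, 1/2/1, 1/2/2}
target 0/2/0 ∈ {TSO,PSO}

SC:no TSO:yes PSO:yes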